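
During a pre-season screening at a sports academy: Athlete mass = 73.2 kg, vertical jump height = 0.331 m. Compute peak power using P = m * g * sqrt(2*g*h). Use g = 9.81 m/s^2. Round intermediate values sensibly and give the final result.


sqrt(2 * 9.81 * 0.331) = sqrt(6.49422) = 2.548376 m/s
P = 73.2 * 9.81 * 2.548376
= 1829.97 W

1829.97 W


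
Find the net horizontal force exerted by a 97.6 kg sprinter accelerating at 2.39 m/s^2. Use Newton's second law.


Newton's second law: F = m * a
F = 97.6 * 2.39 = 233.26 N

233.26 N


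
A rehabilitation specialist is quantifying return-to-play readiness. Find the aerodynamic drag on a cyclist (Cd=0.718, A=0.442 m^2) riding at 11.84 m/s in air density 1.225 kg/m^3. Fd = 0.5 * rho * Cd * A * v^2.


Fd = 0.5 * 1.225 * 0.718 * 0.442 * 11.84^2
= 0.5 * 1.225 * 0.718 * 0.442 * 140.1856
= 27.249 N

27.249 N


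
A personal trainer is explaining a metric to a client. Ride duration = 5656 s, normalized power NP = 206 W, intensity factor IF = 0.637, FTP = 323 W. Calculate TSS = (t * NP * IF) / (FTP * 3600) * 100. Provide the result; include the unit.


Numerator = 5656 * 206 * 0.637 = 742191.632
Denominator = 323 * 3600 = 1162800
TSS = 742191.632 / 1162800 * 100
= 63.83

63.83 TSS


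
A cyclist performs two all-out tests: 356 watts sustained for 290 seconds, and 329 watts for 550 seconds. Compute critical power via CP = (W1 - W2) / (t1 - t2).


W1 = P1 * t1 = 356 * 290 = 103240 J
W2 = P2 * t2 = 329 * 550 = 180950 J
CP = (103240 - 180950) / (290 - 550)
= 298.88 W

298.88 W


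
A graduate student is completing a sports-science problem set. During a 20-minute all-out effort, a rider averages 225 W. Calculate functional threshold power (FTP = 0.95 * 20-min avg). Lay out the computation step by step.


FTP = 0.95 * 225
= 213.75 W

213.75 W


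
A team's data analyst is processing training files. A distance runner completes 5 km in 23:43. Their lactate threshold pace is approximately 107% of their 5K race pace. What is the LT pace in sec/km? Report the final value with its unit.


Convert to seconds: 23 min 43 s = 1423 s
Pace per km = 1423 / 5 = 284.6 s/km
LT pace = 284.6 * 1.07 = 304.52 s/km

304.52 s/km


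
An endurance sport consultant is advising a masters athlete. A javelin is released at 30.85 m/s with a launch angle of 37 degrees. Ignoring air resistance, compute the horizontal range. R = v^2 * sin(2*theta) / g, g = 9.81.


Launch speed squared = 951.7225
sin(2 * 37 deg) = 0.961262
Range = 951.7225 * 0.961262 / 9.81
= 93.257 m

93.257 m


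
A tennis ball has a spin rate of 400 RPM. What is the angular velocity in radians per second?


Convert RPM to rad/s: multiply by 2*pi and divide by 60
omega = 400 * 2 * pi / 60
= 41.888 rad/s

41.888 rad/s


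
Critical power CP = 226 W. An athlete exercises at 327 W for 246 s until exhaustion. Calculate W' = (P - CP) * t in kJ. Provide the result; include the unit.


P - CP = 327 - 226 = 101 W
W' = 101 * 246 = 24846 J
= 24846 / 1000 = 24.846 kJ

24.846 kJ


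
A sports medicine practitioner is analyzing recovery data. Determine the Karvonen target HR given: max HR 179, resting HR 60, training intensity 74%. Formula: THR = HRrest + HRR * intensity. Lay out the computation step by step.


HRR = HRmax - HRrest = 179 - 60 = 119
THR = 60 + 119 * 0.74
= 148.06 bpm

148.06 bpm


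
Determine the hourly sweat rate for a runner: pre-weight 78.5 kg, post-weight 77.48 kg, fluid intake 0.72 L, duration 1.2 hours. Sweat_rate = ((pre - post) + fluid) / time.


Mass lost = 78.5 - 77.48 = 1.02 kg
Add fluid consumed: 1.02 + 0.72 = 1.74 L total sweat
Sweat rate = 1.74 / 1.2 = 1.45 L/h

1.45 L/h


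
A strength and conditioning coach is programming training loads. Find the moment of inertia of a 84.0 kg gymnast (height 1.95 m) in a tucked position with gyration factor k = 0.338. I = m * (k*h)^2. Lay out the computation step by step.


Radius of gyration = 0.338 * 1.95 = 0.6591 m
I = 84.0 * 0.6591^2
= 84.0 * 0.434413
= 36.491 kg*m^2

36.491 kg*m^2


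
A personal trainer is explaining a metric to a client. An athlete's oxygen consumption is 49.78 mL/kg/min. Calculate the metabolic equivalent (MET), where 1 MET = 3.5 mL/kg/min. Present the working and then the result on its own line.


MET = VO2 / 3.5
= 49.78 / 3.5
= 14.22 METs

14.22 METs


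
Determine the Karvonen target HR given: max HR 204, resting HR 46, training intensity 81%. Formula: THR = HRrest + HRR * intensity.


HRR = HRmax - HRrest = 204 - 46 = 158
THR = 46 + 158 * 0.81
= 173.98 bpm

173.98 bpm


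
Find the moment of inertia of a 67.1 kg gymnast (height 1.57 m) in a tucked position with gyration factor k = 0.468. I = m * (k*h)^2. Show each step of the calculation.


Radius of gyration = 0.468 * 1.57 = 0.73476 m
I = 67.1 * 0.73476^2
= 67.1 * 0.539872
= 36.225 kg*m^2

36.225 kg*m^2


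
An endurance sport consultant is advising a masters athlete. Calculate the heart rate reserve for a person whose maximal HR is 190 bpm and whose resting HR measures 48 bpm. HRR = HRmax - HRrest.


HRmax = 190 bpm
HRrest = 48 bpm
HRR = 190 - 48 = 142 bpm

142 bpm


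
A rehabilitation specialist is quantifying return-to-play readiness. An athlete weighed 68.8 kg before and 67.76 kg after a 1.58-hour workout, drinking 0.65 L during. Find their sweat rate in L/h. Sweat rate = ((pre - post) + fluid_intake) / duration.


Body mass change = 1.04 kg
Total sweat loss = 1.04 + 0.65 = 1.69 L
Rate = 1.69 / 1.58 = 1.07 L/h

1.07 L/h


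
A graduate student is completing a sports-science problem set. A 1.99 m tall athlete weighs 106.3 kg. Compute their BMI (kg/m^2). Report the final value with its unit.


height^2 = 3.9601 m^2
BMI = 106.3 / 3.9601 = 26.84 kg/m^2

26.84 kg/m^2


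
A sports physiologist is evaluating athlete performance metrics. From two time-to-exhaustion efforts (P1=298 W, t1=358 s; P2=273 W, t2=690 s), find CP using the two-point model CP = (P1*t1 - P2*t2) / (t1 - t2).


Work in trial 1 = 106684 J
Work in trial 2 = 188370 J
Delta work = -81686 J
Delta time = -332 s
CP = -81686 / -332 = 246.04 W

246.04 W


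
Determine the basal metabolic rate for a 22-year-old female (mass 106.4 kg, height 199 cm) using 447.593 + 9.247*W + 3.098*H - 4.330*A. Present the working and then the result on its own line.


BMR = 447.593 + 9.247*106.4 + 3.098*199 - 4.330*22
= 1952.72 kcal/day

1952.72 kcal/day


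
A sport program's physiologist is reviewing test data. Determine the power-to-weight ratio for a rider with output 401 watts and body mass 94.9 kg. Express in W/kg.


P/W = 401 / 94.9 = 4.226 W/kg

4.226 W/kg


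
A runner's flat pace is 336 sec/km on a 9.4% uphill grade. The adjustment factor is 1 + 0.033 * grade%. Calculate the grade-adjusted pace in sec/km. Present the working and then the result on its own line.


Factor = 1 + 0.033 * 9.4 = 1.3102
Adjusted pace = 336 * 1.3102
= 440.23 sec/km

440.23 s/km


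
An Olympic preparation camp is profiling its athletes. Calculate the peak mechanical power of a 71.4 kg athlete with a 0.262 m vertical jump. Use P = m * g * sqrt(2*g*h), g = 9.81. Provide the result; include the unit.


First, sqrt(2gh) = sqrt(2 * 9.81 * 0.262)
= sqrt(5.14044) = 2.267254 m/s
Power = 71.4 * 9.81 * 2.267254 = 1588.06 W

1588.06 W


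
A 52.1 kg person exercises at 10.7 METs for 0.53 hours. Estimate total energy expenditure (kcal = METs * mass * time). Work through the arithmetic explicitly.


Energy = METs * mass(kg) * time(h)
= 10.7 * 52.1 * 0.53
= 295.46 kcal

295.46 kcal


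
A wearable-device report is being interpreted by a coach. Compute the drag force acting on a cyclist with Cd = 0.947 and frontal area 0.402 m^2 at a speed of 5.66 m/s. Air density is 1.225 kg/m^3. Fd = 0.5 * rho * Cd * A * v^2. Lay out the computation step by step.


Step 1: v^2 = 32.0356
Step 2: Fd = 0.5 * 1.225 * 0.947 * 0.402 * 32.0356
= 7.47 N

7.47 N


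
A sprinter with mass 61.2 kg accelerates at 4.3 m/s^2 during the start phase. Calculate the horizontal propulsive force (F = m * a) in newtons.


F = m * a
= 61.2 * 4.3
= 263.16 N

263.16 N


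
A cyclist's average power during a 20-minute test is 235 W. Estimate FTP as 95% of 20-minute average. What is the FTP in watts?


FTP = 20-min power * 0.95
= 235 * 0.95
= 223.25 W

223.25 W


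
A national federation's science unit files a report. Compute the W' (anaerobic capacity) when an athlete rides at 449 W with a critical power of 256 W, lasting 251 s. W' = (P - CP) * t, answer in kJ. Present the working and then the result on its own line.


Above-CP power = 193 W
Duration = 251 s
W' = 193 * 251 = 48443 J
Convert: 48443 / 1000 = 48.443 kJ

48.443 kJ


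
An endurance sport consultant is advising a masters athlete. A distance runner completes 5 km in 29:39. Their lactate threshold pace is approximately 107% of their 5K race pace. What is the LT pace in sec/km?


Convert to seconds: 29 min 39 s = 1779 s
Pace per km = 1779 / 5 = 355.8 s/km
LT pace = 355.8 * 1.07 = 380.71 s/km

380.71 s/km


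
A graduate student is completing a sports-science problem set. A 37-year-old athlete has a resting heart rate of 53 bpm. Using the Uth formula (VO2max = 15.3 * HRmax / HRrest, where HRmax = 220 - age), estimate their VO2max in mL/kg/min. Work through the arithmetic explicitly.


HRmax = 220 - 37 = 183 bpm
Ratio = HRmax / HRrest = 183 / 53 = 3.4528
VO2max = 15.3 * 3.4528 = 52.83 mL/kg/min

52.83 mL/kg/min


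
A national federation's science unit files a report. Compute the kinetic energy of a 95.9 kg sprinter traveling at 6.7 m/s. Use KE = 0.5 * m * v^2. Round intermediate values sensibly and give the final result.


Velocity squared = 44.89
KE = 0.5 * 95.9 * 44.89 = 2152.48 J

2152.48 J


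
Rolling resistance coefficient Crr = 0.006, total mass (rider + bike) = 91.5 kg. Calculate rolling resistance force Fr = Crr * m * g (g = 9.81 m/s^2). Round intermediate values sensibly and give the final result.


Fr = Crr * m * g
= 0.006 * 91.5 * 9.81
= 5.386 N

5.386 N


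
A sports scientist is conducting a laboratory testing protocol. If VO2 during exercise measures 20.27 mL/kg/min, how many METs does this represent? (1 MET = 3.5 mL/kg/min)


METs = VO2 / 3.5 = 20.27 / 3.5 = 5.79

5.79 METs


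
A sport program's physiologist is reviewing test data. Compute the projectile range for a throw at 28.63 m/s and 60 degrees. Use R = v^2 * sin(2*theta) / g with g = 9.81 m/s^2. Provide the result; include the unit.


Two times the angle = 120 degrees
sin(120) = 0.866025
R = 819.6769 * 0.866025 / 9.81 = 72.361 m

72.361 m


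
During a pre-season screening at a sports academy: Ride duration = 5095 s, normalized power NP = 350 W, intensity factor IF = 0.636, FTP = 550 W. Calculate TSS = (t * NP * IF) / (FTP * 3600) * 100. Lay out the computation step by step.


Numerator = 5095 * 350 * 0.636 = 1134147.0
Denominator = 550 * 3600 = 1980000
TSS = 1134147.0 / 1980000 * 100
= 57.28

57.28 TSS


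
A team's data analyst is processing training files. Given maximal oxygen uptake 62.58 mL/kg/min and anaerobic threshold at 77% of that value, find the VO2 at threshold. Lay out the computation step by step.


Percentage as decimal = 0.77
VO2 at AT = 62.58 * 0.77 = 48.19 mL/kg/min

48.19 mL/kg/min


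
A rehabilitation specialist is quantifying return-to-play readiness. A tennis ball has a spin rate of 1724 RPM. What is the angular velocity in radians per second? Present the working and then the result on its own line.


Convert RPM to rad/s: multiply by 2*pi and divide by 60
omega = 1724 * 2 * pi / 60
= 180.537 rad/s

180.537 rad/s


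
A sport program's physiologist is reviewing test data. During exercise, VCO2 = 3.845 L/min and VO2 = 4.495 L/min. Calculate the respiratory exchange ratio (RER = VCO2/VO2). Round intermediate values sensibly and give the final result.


RER = VCO2 / VO2
= 3.845 / 4.495
= 0.8554

0.8554


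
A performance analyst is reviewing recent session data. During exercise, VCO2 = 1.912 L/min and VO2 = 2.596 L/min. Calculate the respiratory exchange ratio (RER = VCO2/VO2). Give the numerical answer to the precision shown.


RER = VCO2 / VO2
= 1.912 / 2.596
= 0.7365

0.7365


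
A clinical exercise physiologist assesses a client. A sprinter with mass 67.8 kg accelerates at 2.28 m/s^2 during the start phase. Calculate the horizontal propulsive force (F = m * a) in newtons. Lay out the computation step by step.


F = m * a
= 67.8 * 2.28
= 154.58 N

154.58 N


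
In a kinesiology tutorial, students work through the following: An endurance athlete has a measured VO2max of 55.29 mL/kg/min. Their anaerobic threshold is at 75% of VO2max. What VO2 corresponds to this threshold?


Anaerobic threshold VO2 = VO2max * 75%
= 55.29 * 0.75
= 41.47 mL/kg/min

41.47 mL/kg/min


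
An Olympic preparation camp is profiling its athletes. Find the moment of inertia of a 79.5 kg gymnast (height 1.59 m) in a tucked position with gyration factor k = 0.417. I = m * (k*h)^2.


Radius of gyration = 0.417 * 1.59 = 0.66303 m
I = 79.5 * 0.66303^2
= 79.5 * 0.439609
= 34.949 kg*m^2

34.949 kg*m^2


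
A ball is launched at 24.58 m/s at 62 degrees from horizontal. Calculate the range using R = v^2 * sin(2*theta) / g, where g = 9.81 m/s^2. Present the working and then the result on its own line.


sin(2 * 62) = sin(124) = 0.829038
v^2 = 24.58^2 = 604.1764
R = 604.1764 * 0.829038 / 9.81
= 51.059 m

51.059 m


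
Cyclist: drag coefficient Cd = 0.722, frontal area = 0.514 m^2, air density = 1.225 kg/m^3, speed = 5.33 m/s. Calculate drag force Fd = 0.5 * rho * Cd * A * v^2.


v^2 = 5.33^2 = 28.4089
Fd = 0.5 * 1.225 * 0.722 * 0.514 * 28.4089
= 6.457 N

6.457 N


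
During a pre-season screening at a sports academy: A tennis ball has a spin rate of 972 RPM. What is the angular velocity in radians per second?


Convert RPM to rad/s: multiply by 2*pi and divide by 60
omega = 972 * 2 * pi / 60
= 101.788 rad/s

101.788 rad/s


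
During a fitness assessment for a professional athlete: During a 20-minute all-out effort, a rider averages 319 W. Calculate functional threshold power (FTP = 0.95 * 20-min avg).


FTP = 0.95 * 319
= 303.05 W

303.05 W


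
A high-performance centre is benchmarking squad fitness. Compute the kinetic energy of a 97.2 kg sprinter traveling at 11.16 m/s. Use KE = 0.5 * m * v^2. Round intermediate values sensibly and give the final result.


Velocity squared = 124.5456
KE = 0.5 * 97.2 * 124.5456 = 6052.92 J

6052.92 J


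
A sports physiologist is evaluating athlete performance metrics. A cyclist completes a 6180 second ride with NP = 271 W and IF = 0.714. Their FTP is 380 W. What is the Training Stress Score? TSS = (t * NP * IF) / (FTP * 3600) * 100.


t * NP * IF = 6180 * 271 * 0.714 = 1195792.92
FTP * 3600 = 1368000
TSS = (1195792.92 / 1368000) * 100 = 87.41

87.41 TSS


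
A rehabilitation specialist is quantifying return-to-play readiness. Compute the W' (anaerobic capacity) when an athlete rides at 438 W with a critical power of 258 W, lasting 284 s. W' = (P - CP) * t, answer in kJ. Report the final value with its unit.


Above-CP power = 180 W
Duration = 284 s
W' = 180 * 284 = 51120 J
Convert: 51120 / 1000 = 51.12 kJ

51.12 kJ


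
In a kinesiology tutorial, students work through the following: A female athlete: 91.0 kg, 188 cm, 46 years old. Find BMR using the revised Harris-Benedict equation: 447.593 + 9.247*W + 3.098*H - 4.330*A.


Intercept = 447.593
Weight contribution = 9.247 * 91.0 = 841.477
Height contribution = 3.098 * 188 = 582.424
Age contribution = 4.33 * 46 = 199.18
BMR = 447.593 + 841.477 + 582.424 - 199.18
= 1672.31 kcal/day

1672.31 kcal/day


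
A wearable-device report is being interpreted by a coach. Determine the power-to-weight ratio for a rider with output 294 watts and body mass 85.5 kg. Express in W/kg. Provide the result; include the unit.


P/W = 294 / 85.5 = 3.439 W/kg

3.439 W/kg


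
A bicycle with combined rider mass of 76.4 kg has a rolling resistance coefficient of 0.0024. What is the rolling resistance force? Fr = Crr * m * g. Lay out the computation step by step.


Fr = 0.0024 * 76.4 * 9.81
= 0.18336 * 9.81
= 1.799 N

1.799 N


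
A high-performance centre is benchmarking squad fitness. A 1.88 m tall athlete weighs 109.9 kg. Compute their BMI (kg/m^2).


height^2 = 3.5344 m^2
BMI = 109.9 / 3.5344 = 31.09 kg/m^2

31.09 kg/m^2


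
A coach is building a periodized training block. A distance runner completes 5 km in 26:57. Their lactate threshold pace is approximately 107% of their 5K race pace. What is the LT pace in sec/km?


Convert to seconds: 26 min 57 s = 1617 s
Pace per km = 1617 / 5 = 323.4 s/km
LT pace = 323.4 * 1.07 = 346.04 s/km

346.04 s/km


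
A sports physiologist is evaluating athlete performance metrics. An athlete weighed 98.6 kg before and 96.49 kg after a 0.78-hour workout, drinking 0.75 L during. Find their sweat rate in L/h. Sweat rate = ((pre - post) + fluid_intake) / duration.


Body mass change = 2.11 kg
Total sweat loss = 2.11 + 0.75 = 2.86 L
Rate = 2.86 / 0.78 = 3.667 L/h

3.667 L/h


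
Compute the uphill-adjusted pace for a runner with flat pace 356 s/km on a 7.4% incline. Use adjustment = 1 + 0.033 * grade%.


Adjustment factor = 1 + 0.033 * 7.4 = 1.2442
Grade-adjusted pace = 356 * 1.2442 = 442.94 s/km

442.94 s/km


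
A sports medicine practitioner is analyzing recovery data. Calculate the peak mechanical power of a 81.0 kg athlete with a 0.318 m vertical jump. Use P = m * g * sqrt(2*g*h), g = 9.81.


First, sqrt(2gh) = sqrt(2 * 9.81 * 0.318)
= sqrt(6.23916) = 2.497831 m/s
Power = 81.0 * 9.81 * 2.497831 = 1984.8 W

1984.8 W


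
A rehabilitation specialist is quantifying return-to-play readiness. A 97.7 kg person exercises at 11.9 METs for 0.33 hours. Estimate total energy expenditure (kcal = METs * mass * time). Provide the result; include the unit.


Energy = METs * mass(kg) * time(h)
= 11.9 * 97.7 * 0.33
= 383.67 kcal

383.67 kcal


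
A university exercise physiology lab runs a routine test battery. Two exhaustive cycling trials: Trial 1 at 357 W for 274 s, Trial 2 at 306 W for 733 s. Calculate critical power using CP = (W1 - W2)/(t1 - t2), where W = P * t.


W1 = 357 * 274 = 97818 J
W2 = 306 * 733 = 224298 J
CP = (97818 - 224298) / (274 - 733)
= -126480 / -459
= 275.56 W

275.56 W


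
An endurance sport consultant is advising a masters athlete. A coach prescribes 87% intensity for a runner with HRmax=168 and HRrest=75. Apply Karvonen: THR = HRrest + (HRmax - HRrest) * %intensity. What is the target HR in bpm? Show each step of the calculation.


Heart rate reserve = 168 - 75 = 93
Intensity fraction = 87 / 100 = 0.87
THR = 75 + 93 * 0.87 = 155.91 bpm

155.91 bpm


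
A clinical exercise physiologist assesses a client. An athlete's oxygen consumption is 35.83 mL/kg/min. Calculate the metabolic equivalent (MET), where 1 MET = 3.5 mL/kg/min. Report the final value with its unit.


MET = VO2 / 3.5
= 35.83 / 3.5
= 10.24 METs

10.24 METs


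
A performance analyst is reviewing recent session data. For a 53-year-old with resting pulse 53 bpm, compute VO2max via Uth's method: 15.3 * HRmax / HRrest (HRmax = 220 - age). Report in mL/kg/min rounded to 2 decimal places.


Step 1: HRmax = 220 - 53 = 167 bpm
Step 2: Ratio = 167 / 53 = 3.1509
Step 3: VO2max = 15.3 * 3.1509 = 48.21 mL/kg/min

48.21 mL/kg/min


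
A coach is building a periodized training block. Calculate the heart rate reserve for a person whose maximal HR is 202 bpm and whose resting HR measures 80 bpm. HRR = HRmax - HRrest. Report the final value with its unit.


HRmax = 202 bpm
HRrest = 80 bpm
HRR = 202 - 80 = 122 bpm

122 bpm


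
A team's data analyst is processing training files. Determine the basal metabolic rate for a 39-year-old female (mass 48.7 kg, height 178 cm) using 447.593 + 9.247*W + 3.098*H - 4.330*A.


BMR = 447.593 + 9.247*48.7 + 3.098*178 - 4.330*39
= 1280.5 kcal/day

1280.5 kcal/day


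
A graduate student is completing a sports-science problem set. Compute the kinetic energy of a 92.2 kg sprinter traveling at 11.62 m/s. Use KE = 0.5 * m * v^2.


Velocity squared = 135.0244
KE = 0.5 * 92.2 * 135.0244 = 6224.62 J

6224.62 J


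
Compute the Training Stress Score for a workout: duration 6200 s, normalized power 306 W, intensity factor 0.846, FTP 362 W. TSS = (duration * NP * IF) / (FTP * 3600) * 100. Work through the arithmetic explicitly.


Product = 6200 * 306 * 0.846 = 1605031.2
Base = 362 * 3600 = 1303200
TSS = 1605031.2 / 1303200 * 100 = 123.16

123.16 TSS


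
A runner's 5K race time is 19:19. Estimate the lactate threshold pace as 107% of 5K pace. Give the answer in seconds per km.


Total race time = 19*60 + 19 = 1159 seconds
5K pace = 1159 / 5 = 231.8 sec/km
LT pace = 231.8 * 1.07 = 248.03 sec/km

248.03 s/km


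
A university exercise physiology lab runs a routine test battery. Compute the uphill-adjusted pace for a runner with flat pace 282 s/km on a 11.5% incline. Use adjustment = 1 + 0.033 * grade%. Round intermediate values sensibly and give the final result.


Adjustment factor = 1 + 0.033 * 11.5 = 1.3795
Grade-adjusted pace = 282 * 1.3795 = 389.02 s/km

389.02 s/km


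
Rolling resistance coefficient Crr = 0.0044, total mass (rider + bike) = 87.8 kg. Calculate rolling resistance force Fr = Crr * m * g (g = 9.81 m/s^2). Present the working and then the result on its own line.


Fr = Crr * m * g
= 0.0044 * 87.8 * 9.81
= 3.79 N

3.79 N


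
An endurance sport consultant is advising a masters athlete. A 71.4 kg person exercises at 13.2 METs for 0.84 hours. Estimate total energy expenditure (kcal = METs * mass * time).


Energy = METs * mass(kg) * time(h)
= 13.2 * 71.4 * 0.84
= 791.68 kcal

791.68 kcal


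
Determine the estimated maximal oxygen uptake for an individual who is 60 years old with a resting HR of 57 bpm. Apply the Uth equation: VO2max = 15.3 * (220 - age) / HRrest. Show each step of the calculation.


HRmax = 220 - 60 = 160
VO2max = 15.3 * (160 / 57)
= 15.3 * 2.807
= 42.95 mL/kg/min

42.95 mL/kg/min


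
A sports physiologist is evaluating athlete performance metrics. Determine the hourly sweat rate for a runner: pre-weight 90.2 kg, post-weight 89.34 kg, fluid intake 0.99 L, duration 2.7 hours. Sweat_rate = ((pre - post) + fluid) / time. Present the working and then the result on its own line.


Mass lost = 90.2 - 89.34 = 0.86 kg
Add fluid consumed: 0.86 + 0.99 = 1.85 L total sweat
Sweat rate = 1.85 / 2.7 = 0.685 L/h

0.685 L/h


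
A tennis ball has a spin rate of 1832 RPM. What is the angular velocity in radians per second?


Convert RPM to rad/s: multiply by 2*pi and divide by 60
omega = 1832 * 2 * pi / 60
= 191.847 rad/s

191.847 rad/s


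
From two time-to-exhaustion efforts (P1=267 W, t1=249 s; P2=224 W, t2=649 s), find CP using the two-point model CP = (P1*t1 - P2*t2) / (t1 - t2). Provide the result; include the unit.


Work in trial 1 = 66483 J
Work in trial 2 = 145376 J
Delta work = -78893 J
Delta time = -400 s
CP = -78893 / -400 = 197.23 W

197.23 W


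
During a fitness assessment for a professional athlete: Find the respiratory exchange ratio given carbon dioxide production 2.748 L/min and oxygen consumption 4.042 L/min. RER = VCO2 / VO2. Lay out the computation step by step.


VCO2 = 2.748 L/min
VO2 = 4.042 L/min
RER = 2.748 / 4.042 = 0.6799

0.6799


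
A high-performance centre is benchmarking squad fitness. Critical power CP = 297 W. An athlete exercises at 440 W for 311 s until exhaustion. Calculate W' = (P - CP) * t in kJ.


P - CP = 440 - 297 = 143 W
W' = 143 * 311 = 44473 J
= 44473 / 1000 = 44.473 kJ

44.473 kJ


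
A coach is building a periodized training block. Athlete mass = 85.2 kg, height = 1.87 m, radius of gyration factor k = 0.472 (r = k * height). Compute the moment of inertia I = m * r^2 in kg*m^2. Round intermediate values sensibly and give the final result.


r = k * height = 0.472 * 1.87 = 0.88264 m
r^2 = 0.88264^2 = 0.779053
I = 85.2 * 0.779053 = 66.375 kg*m^2

66.375 kg*m^2


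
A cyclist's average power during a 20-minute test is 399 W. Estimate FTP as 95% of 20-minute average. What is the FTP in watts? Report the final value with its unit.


FTP = 20-min power * 0.95
= 399 * 0.95
= 379.05 W

379.05 W


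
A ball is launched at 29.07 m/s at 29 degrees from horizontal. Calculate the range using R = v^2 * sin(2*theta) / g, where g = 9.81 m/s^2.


sin(2 * 29) = sin(58) = 0.848048
v^2 = 29.07^2 = 845.0649
R = 845.0649 * 0.848048 / 9.81
= 73.054 m

73.054 m


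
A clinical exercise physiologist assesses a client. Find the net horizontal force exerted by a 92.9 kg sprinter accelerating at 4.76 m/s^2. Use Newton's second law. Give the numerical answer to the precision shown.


Newton's second law: F = m * a
F = 92.9 * 4.76 = 442.2 N

442.2 N


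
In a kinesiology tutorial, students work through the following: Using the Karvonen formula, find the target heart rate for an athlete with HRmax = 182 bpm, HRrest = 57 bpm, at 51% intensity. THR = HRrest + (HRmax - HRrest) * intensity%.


HRR = 182 - 57 = 125
THR = 57 + 125 * 0.51
= 57 + 63.75
= 120.75 bpm

120.75 bpm


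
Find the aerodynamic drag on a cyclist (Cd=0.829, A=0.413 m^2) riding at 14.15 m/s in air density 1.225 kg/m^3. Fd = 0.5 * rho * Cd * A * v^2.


Fd = 0.5 * 1.225 * 0.829 * 0.413 * 14.15^2
= 0.5 * 1.225 * 0.829 * 0.413 * 200.2225
= 41.988 N

41.988 N


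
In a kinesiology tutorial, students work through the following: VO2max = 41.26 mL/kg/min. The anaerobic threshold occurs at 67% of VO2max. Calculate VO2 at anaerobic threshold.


AT fraction = 67 / 100 = 0.67
AT VO2 = 41.26 * 0.67
= 27.64 mL/kg/min

27.64 mL/kg/min


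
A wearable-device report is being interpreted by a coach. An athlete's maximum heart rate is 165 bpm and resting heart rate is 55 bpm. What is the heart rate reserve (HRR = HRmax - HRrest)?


HRR = HRmax - HRrest
= 165 - 55
= 110 bpm

110 bpm


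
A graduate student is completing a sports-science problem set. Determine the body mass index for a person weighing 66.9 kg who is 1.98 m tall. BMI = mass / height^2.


BMI = mass / height^2
= 66.9 / 1.98^2
= 66.9 / 3.9204
= 17.06 kg/m^2

17.06 kg/m^2


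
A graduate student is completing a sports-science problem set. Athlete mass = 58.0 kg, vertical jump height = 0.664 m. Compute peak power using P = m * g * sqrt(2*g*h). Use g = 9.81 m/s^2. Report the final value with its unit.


sqrt(2 * 9.81 * 0.664) = sqrt(13.02768) = 3.609388 m/s
P = 58.0 * 9.81 * 3.609388
= 2053.67 W

2053.67 W


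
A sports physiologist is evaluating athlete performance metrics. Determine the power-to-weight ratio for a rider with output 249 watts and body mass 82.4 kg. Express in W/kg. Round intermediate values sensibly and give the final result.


P/W = 249 / 82.4 = 3.022 W/kg

3.022 W/kg


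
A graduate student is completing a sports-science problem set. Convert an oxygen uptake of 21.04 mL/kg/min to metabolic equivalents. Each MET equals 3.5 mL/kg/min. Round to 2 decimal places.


One MET = 3.5 mL/kg/min
Number of METs = 21.04 / 3.5
= 6.01 METs

6.01 METs


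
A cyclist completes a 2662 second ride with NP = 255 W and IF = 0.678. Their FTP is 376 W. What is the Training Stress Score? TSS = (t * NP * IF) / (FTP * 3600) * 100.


t * NP * IF = 2662 * 255 * 0.678 = 460233.18
FTP * 3600 = 1353600
TSS = (460233.18 / 1353600) * 100 = 34.0

34.0 TSS


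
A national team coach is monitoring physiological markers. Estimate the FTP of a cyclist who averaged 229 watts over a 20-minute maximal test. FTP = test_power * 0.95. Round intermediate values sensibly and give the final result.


FTP = 229 * 0.95 = 217.55 W

217.55 W


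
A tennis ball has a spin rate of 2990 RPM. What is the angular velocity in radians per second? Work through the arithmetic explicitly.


Convert RPM to rad/s: multiply by 2*pi and divide by 60
omega = 2990 * 2 * pi / 60
= 313.112 rad/s

313.112 rad/s


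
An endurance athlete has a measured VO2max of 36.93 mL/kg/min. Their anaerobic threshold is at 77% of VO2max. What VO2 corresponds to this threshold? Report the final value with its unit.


Anaerobic threshold VO2 = VO2max * 77%
= 36.93 * 0.77
= 28.44 mL/kg/min

28.44 mL/kg/min


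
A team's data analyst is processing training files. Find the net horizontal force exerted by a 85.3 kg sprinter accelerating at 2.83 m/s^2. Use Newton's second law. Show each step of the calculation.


Newton's second law: F = m * a
F = 85.3 * 2.83 = 241.4 N

241.4 N


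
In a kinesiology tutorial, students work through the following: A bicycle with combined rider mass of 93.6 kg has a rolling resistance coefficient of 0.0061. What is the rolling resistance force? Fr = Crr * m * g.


Fr = 0.0061 * 93.6 * 9.81
= 0.57096 * 9.81
= 5.601 N

5.601 N


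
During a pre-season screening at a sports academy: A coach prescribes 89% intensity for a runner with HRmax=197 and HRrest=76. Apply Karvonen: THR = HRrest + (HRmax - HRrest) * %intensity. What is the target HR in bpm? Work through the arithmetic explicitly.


Heart rate reserve = 197 - 76 = 121
Intensity fraction = 89 / 100 = 0.89
THR = 76 + 121 * 0.89 = 183.69 bpm

183.69 bpm


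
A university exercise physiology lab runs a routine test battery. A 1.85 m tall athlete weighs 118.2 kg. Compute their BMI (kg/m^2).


height^2 = 3.4225 m^2
BMI = 118.2 / 3.4225 = 34.54 kg/m^2

34.54 kg/m^2


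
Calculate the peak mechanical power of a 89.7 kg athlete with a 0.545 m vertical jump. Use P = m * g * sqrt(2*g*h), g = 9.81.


First, sqrt(2gh) = sqrt(2 * 9.81 * 0.545)
= sqrt(10.6929) = 3.27 m/s
Power = 89.7 * 9.81 * 3.27 = 2877.46 W

2877.46 W


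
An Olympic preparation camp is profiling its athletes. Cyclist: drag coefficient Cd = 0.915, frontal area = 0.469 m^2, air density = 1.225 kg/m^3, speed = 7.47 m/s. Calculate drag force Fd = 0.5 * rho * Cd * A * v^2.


v^2 = 7.47^2 = 55.8009
Fd = 0.5 * 1.225 * 0.915 * 0.469 * 55.8009
= 14.667 N

14.667 N


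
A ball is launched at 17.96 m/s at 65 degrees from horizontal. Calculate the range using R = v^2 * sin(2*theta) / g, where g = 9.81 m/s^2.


sin(2 * 65) = sin(130) = 0.766044
v^2 = 17.96^2 = 322.5616
R = 322.5616 * 0.766044 / 9.81
= 25.188 m

25.188 m


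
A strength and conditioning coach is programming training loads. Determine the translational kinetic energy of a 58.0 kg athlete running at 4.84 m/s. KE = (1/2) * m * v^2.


KE = 0.5 * m * v^2
= 0.5 * 58.0 * 4.84^2
= 0.5 * 58.0 * 23.4256
= 679.34 J

679.34 J


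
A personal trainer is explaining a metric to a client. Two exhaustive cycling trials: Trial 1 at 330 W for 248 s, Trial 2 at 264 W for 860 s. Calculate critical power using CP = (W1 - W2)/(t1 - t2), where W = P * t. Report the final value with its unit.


W1 = 330 * 248 = 81840 J
W2 = 264 * 860 = 227040 J
CP = (81840 - 227040) / (248 - 860)
= -145200 / -612
= 237.25 W

237.25 W


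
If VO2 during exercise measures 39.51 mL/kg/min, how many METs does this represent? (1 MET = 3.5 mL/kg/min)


METs = VO2 / 3.5 = 39.51 / 3.5 = 11.29

11.29 METs


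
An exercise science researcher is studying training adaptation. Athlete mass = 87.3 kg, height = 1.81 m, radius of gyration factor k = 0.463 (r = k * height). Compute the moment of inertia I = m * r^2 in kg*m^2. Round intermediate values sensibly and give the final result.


r = k * height = 0.463 * 1.81 = 0.83803 m
r^2 = 0.83803^2 = 0.702294
I = 87.3 * 0.702294 = 61.31 kg*m^2

61.31 kg*m^2


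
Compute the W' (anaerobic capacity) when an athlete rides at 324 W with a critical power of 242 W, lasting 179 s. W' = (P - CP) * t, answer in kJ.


Above-CP power = 82 W
Duration = 179 s
W' = 82 * 179 = 14678 J
Convert: 14678 / 1000 = 14.678 kJ

14.678 kJ


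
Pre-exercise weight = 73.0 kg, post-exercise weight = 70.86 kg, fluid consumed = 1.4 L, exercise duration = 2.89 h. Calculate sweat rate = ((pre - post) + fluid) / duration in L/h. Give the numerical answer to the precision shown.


Weight loss = 73.0 - 70.86 = 2.14 kg (approx L)
Total sweat = 2.14 + 1.4 = 3.54 L
Sweat rate = 3.54 / 2.89 = 1.225 L/h

1.225 L/h


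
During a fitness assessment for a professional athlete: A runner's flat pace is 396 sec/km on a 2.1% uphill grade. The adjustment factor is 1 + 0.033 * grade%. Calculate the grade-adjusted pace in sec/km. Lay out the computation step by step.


Factor = 1 + 0.033 * 2.1 = 1.0693
Adjusted pace = 396 * 1.0693
= 423.44 sec/km

423.44 s/km


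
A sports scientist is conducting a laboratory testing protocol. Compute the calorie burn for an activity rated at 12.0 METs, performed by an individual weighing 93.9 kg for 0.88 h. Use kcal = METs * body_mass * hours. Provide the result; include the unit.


Product of METs and mass = 12.0 * 93.9 = 1126.8
Total kcal = 1126.8 * 0.88 = 991.58 kcal

991.58 kcal


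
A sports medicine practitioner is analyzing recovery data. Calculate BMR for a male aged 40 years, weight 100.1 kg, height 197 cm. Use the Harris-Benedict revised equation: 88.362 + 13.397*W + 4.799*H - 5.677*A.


Substituting values:
W term = 13.397 * 100.1 = 1341.0397
H term = 4.799 * 197 = 945.403
A term = 5.677 * 40 = 227.08
BMR = 2147.72 kcal/day

2147.72 kcal/day


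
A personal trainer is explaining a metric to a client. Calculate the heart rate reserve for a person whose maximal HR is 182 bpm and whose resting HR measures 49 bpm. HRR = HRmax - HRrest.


HRmax = 182 bpm
HRrest = 49 bpm
HRR = 182 - 49 = 133 bpm

133 bpm


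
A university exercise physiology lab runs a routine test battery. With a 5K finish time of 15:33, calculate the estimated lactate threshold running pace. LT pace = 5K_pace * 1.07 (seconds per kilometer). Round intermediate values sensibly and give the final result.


Race duration = 933 s for 5 km
Average pace = 933 / 5 = 186.6 s/km
LT pace = 186.6 * 1.07
= 199.66 s/km

199.66 s/km


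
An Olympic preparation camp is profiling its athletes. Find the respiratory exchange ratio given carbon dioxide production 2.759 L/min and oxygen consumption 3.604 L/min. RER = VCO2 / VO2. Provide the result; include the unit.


VCO2 = 2.759 L/min
VO2 = 3.604 L/min
RER = 2.759 / 3.604 = 0.7655

0.7655


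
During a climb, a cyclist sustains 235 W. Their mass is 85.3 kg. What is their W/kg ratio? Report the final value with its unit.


Power-to-weight = 235 W / 85.3 kg
= 2.755 W/kg

2.755 W/kg


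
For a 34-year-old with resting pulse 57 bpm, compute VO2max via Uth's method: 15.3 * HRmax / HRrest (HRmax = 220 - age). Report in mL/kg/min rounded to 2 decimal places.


Step 1: HRmax = 220 - 34 = 186 bpm
Step 2: Ratio = 186 / 57 = 3.2632
Step 3: VO2max = 15.3 * 3.2632 = 49.93 mL/kg/min

49.93 mL/kg/min


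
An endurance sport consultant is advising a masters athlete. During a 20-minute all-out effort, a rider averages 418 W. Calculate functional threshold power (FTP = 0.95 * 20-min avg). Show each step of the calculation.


FTP = 0.95 * 418
= 397.1 W

397.1 W


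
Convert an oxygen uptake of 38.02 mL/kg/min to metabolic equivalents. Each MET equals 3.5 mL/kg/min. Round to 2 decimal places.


One MET = 3.5 mL/kg/min
Number of METs = 38.02 / 3.5
= 10.86 METs

10.86 METs


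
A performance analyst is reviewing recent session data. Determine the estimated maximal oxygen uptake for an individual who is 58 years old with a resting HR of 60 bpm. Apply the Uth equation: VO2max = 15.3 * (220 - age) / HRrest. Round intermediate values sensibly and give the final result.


HRmax = 220 - 58 = 162
VO2max = 15.3 * (162 / 60)
= 15.3 * 2.7
= 41.31 mL/kg/min

41.31 mL/kg/min


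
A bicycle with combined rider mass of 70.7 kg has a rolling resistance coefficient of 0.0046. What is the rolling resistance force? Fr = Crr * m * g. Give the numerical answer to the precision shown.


Fr = 0.0046 * 70.7 * 9.81
= 0.32522 * 9.81
= 3.19 N

3.19 N


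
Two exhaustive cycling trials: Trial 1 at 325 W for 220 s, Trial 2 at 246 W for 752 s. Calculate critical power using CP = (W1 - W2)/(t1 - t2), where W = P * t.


W1 = 325 * 220 = 71500 J
W2 = 246 * 752 = 184992 J
CP = (71500 - 184992) / (220 - 752)
= -113492 / -532
= 213.33 W

213.33 W


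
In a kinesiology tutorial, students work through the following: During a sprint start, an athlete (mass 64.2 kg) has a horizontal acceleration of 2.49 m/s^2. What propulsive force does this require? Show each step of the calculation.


Propulsive force = mass * acceleration
= 64.2 kg * 2.49 m/s^2
= 159.86 N

159.86 N


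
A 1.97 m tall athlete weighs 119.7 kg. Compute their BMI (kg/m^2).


height^2 = 3.8809 m^2
BMI = 119.7 / 3.8809 = 30.84 kg/m^2

30.84 kg/m^2


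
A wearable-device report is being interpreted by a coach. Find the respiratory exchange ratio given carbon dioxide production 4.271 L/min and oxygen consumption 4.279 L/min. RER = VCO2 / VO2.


VCO2 = 4.271 L/min
VO2 = 4.279 L/min
RER = 4.271 / 4.279 = 0.9981

0.9981


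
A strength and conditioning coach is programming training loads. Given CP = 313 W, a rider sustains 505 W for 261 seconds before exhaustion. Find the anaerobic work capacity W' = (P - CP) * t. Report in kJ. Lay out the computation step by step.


Excess power = 505 - 313 = 192 W
Work above CP = 192 * 261 = 50112 J
W' = 50.112 kJ

50.112 kJ


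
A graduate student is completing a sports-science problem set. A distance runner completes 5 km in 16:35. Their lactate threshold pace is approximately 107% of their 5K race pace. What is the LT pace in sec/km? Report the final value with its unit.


Convert to seconds: 16 min 35 s = 995 s
Pace per km = 995 / 5 = 199.0 s/km
LT pace = 199.0 * 1.07 = 212.93 s/km

212.93 s/km


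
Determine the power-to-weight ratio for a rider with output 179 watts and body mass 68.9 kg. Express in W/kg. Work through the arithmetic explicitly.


P/W = 179 / 68.9 = 2.598 W/kg

2.598 W/kg


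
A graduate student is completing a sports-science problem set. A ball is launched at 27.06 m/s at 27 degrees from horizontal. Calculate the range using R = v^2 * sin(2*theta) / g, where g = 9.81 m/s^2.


sin(2 * 27) = sin(54) = 0.809017
v^2 = 27.06^2 = 732.2436
R = 732.2436 * 0.809017 / 9.81
= 60.387 m

60.387 m


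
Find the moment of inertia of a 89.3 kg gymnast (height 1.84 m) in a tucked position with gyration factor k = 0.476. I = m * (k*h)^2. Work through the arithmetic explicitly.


Radius of gyration = 0.476 * 1.84 = 0.87584 m
I = 89.3 * 0.87584^2
= 89.3 * 0.767096
= 68.502 kg*m^2

68.502 kg*m^2


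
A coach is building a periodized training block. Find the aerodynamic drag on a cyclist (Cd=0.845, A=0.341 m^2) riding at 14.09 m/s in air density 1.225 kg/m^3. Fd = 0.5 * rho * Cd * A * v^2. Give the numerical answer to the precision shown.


Fd = 0.5 * 1.225 * 0.845 * 0.341 * 14.09^2
= 0.5 * 1.225 * 0.845 * 0.341 * 198.5281
= 35.038 N

35.038 N


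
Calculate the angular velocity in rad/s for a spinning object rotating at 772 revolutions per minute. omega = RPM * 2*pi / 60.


omega = RPM * 2*pi / 60
= 772 * 6.28318531 / 60
= 80.844 rad/s

80.844 rad/s


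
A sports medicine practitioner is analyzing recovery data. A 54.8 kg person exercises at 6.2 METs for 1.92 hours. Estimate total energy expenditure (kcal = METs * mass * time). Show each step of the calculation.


Energy = METs * mass(kg) * time(h)
= 6.2 * 54.8 * 1.92
= 652.34 kcal

652.34 kcal


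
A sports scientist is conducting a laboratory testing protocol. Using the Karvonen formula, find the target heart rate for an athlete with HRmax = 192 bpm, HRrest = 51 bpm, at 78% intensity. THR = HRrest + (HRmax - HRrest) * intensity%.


HRR = 192 - 51 = 141
THR = 51 + 141 * 0.78
= 51 + 109.98
= 160.98 bpm

160.98 bpm


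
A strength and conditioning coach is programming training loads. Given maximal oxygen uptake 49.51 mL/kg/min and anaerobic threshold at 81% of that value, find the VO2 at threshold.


Percentage as decimal = 0.81
VO2 at AT = 49.51 * 0.81 = 40.1 mL/kg/min

40.1 mL/kg/min
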